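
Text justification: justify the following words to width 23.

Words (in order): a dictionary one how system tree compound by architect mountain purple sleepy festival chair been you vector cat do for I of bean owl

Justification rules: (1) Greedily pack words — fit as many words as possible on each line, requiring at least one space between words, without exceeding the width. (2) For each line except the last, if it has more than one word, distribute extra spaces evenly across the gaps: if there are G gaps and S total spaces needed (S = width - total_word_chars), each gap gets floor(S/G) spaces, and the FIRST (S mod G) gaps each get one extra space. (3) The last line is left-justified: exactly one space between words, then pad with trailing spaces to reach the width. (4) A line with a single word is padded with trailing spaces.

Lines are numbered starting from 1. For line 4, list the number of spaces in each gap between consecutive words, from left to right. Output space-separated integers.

Line 1: ['a', 'dictionary', 'one', 'how'] (min_width=20, slack=3)
Line 2: ['system', 'tree', 'compound', 'by'] (min_width=23, slack=0)
Line 3: ['architect', 'mountain'] (min_width=18, slack=5)
Line 4: ['purple', 'sleepy', 'festival'] (min_width=22, slack=1)
Line 5: ['chair', 'been', 'you', 'vector'] (min_width=21, slack=2)
Line 6: ['cat', 'do', 'for', 'I', 'of', 'bean'] (min_width=20, slack=3)
Line 7: ['owl'] (min_width=3, slack=20)

Answer: 2 1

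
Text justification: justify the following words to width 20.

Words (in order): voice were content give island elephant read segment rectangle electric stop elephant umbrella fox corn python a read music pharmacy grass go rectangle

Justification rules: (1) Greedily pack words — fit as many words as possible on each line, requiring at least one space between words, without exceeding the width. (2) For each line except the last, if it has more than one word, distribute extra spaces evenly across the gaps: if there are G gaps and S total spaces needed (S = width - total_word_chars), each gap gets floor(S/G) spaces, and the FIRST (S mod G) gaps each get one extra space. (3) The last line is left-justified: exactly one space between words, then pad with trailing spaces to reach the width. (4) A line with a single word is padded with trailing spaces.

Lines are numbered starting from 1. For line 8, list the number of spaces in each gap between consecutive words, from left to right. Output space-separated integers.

Line 1: ['voice', 'were', 'content'] (min_width=18, slack=2)
Line 2: ['give', 'island', 'elephant'] (min_width=20, slack=0)
Line 3: ['read', 'segment'] (min_width=12, slack=8)
Line 4: ['rectangle', 'electric'] (min_width=18, slack=2)
Line 5: ['stop', 'elephant'] (min_width=13, slack=7)
Line 6: ['umbrella', 'fox', 'corn'] (min_width=17, slack=3)
Line 7: ['python', 'a', 'read', 'music'] (min_width=19, slack=1)
Line 8: ['pharmacy', 'grass', 'go'] (min_width=17, slack=3)
Line 9: ['rectangle'] (min_width=9, slack=11)

Answer: 3 2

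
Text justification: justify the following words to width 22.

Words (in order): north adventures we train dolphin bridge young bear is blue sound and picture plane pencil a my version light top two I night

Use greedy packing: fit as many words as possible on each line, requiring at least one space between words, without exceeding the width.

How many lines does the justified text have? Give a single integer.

Answer: 7

Derivation:
Line 1: ['north', 'adventures', 'we'] (min_width=19, slack=3)
Line 2: ['train', 'dolphin', 'bridge'] (min_width=20, slack=2)
Line 3: ['young', 'bear', 'is', 'blue'] (min_width=18, slack=4)
Line 4: ['sound', 'and', 'picture'] (min_width=17, slack=5)
Line 5: ['plane', 'pencil', 'a', 'my'] (min_width=17, slack=5)
Line 6: ['version', 'light', 'top', 'two'] (min_width=21, slack=1)
Line 7: ['I', 'night'] (min_width=7, slack=15)
Total lines: 7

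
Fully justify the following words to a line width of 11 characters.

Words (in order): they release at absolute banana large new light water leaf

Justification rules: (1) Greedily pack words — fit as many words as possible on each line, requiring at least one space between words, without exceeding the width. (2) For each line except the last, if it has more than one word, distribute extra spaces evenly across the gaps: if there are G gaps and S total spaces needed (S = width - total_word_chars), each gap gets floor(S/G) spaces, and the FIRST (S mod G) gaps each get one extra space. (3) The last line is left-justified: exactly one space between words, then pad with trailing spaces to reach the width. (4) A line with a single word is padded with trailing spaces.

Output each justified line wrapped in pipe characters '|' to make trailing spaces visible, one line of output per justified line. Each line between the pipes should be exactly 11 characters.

Answer: |they       |
|release  at|
|absolute   |
|banana     |
|large   new|
|light water|
|leaf       |

Derivation:
Line 1: ['they'] (min_width=4, slack=7)
Line 2: ['release', 'at'] (min_width=10, slack=1)
Line 3: ['absolute'] (min_width=8, slack=3)
Line 4: ['banana'] (min_width=6, slack=5)
Line 5: ['large', 'new'] (min_width=9, slack=2)
Line 6: ['light', 'water'] (min_width=11, slack=0)
Line 7: ['leaf'] (min_width=4, slack=7)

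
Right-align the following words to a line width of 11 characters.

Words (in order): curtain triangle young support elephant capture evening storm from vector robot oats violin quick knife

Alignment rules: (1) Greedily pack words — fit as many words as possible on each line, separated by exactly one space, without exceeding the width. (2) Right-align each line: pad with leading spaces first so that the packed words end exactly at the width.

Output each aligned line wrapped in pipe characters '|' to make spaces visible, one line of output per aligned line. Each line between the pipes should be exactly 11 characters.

Answer: |    curtain|
|   triangle|
|      young|
|    support|
|   elephant|
|    capture|
|    evening|
| storm from|
|     vector|
| robot oats|
|     violin|
|quick knife|

Derivation:
Line 1: ['curtain'] (min_width=7, slack=4)
Line 2: ['triangle'] (min_width=8, slack=3)
Line 3: ['young'] (min_width=5, slack=6)
Line 4: ['support'] (min_width=7, slack=4)
Line 5: ['elephant'] (min_width=8, slack=3)
Line 6: ['capture'] (min_width=7, slack=4)
Line 7: ['evening'] (min_width=7, slack=4)
Line 8: ['storm', 'from'] (min_width=10, slack=1)
Line 9: ['vector'] (min_width=6, slack=5)
Line 10: ['robot', 'oats'] (min_width=10, slack=1)
Line 11: ['violin'] (min_width=6, slack=5)
Line 12: ['quick', 'knife'] (min_width=11, slack=0)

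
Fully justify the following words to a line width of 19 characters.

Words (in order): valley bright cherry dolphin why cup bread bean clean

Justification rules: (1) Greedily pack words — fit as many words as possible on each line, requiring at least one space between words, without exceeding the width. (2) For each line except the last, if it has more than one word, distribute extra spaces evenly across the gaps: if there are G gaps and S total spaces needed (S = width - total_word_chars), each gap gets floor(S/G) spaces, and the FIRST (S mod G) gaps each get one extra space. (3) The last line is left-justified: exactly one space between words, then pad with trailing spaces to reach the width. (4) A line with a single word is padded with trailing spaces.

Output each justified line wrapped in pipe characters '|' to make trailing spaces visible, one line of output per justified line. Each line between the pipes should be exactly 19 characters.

Line 1: ['valley', 'bright'] (min_width=13, slack=6)
Line 2: ['cherry', 'dolphin', 'why'] (min_width=18, slack=1)
Line 3: ['cup', 'bread', 'bean'] (min_width=14, slack=5)
Line 4: ['clean'] (min_width=5, slack=14)

Answer: |valley       bright|
|cherry  dolphin why|
|cup    bread   bean|
|clean              |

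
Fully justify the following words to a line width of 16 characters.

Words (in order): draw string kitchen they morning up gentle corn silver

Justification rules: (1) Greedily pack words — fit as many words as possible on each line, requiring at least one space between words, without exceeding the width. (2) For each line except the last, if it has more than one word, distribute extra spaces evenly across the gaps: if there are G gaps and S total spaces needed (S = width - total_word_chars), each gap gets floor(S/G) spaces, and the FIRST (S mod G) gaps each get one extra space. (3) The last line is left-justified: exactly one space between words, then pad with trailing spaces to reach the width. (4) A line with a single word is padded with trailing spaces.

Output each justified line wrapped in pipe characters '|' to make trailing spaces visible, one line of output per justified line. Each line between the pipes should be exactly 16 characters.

Answer: |draw      string|
|kitchen     they|
|morning       up|
|gentle      corn|
|silver          |

Derivation:
Line 1: ['draw', 'string'] (min_width=11, slack=5)
Line 2: ['kitchen', 'they'] (min_width=12, slack=4)
Line 3: ['morning', 'up'] (min_width=10, slack=6)
Line 4: ['gentle', 'corn'] (min_width=11, slack=5)
Line 5: ['silver'] (min_width=6, slack=10)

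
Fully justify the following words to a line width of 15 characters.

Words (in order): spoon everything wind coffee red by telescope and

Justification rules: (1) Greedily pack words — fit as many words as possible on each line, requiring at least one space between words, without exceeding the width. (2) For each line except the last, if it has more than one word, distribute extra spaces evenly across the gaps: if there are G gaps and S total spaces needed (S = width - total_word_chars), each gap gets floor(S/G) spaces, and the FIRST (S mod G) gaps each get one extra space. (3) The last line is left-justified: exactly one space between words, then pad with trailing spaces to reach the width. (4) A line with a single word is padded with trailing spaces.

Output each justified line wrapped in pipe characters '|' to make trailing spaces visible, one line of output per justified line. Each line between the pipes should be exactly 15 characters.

Line 1: ['spoon'] (min_width=5, slack=10)
Line 2: ['everything', 'wind'] (min_width=15, slack=0)
Line 3: ['coffee', 'red', 'by'] (min_width=13, slack=2)
Line 4: ['telescope', 'and'] (min_width=13, slack=2)

Answer: |spoon          |
|everything wind|
|coffee  red  by|
|telescope and  |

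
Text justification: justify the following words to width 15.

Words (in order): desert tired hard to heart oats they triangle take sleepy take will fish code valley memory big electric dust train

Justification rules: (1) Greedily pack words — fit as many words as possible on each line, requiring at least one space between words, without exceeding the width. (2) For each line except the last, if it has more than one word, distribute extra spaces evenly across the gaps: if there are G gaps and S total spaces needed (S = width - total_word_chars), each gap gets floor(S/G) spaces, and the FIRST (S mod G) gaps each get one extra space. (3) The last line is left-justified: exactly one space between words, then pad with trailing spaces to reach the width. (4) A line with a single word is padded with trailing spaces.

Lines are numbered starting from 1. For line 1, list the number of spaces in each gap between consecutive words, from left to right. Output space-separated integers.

Answer: 4

Derivation:
Line 1: ['desert', 'tired'] (min_width=12, slack=3)
Line 2: ['hard', 'to', 'heart'] (min_width=13, slack=2)
Line 3: ['oats', 'they'] (min_width=9, slack=6)
Line 4: ['triangle', 'take'] (min_width=13, slack=2)
Line 5: ['sleepy', 'take'] (min_width=11, slack=4)
Line 6: ['will', 'fish', 'code'] (min_width=14, slack=1)
Line 7: ['valley', 'memory'] (min_width=13, slack=2)
Line 8: ['big', 'electric'] (min_width=12, slack=3)
Line 9: ['dust', 'train'] (min_width=10, slack=5)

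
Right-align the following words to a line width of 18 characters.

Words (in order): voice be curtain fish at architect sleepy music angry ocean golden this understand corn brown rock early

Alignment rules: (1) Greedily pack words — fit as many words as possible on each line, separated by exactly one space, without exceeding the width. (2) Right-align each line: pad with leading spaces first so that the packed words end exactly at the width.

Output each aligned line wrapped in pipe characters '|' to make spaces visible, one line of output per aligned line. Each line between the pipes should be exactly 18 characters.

Line 1: ['voice', 'be', 'curtain'] (min_width=16, slack=2)
Line 2: ['fish', 'at', 'architect'] (min_width=17, slack=1)
Line 3: ['sleepy', 'music', 'angry'] (min_width=18, slack=0)
Line 4: ['ocean', 'golden', 'this'] (min_width=17, slack=1)
Line 5: ['understand', 'corn'] (min_width=15, slack=3)
Line 6: ['brown', 'rock', 'early'] (min_width=16, slack=2)

Answer: |  voice be curtain|
| fish at architect|
|sleepy music angry|
| ocean golden this|
|   understand corn|
|  brown rock early|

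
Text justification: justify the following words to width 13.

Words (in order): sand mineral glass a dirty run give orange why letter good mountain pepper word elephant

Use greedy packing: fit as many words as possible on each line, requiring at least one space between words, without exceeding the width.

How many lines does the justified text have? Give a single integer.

Answer: 8

Derivation:
Line 1: ['sand', 'mineral'] (min_width=12, slack=1)
Line 2: ['glass', 'a', 'dirty'] (min_width=13, slack=0)
Line 3: ['run', 'give'] (min_width=8, slack=5)
Line 4: ['orange', 'why'] (min_width=10, slack=3)
Line 5: ['letter', 'good'] (min_width=11, slack=2)
Line 6: ['mountain'] (min_width=8, slack=5)
Line 7: ['pepper', 'word'] (min_width=11, slack=2)
Line 8: ['elephant'] (min_width=8, slack=5)
Total lines: 8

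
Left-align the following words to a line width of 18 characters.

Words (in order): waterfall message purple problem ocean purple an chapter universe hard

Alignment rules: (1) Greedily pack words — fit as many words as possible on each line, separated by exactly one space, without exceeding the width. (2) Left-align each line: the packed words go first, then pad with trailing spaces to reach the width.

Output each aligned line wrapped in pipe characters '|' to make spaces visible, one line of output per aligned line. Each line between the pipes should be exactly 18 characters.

Line 1: ['waterfall', 'message'] (min_width=17, slack=1)
Line 2: ['purple', 'problem'] (min_width=14, slack=4)
Line 3: ['ocean', 'purple', 'an'] (min_width=15, slack=3)
Line 4: ['chapter', 'universe'] (min_width=16, slack=2)
Line 5: ['hard'] (min_width=4, slack=14)

Answer: |waterfall message |
|purple problem    |
|ocean purple an   |
|chapter universe  |
|hard              |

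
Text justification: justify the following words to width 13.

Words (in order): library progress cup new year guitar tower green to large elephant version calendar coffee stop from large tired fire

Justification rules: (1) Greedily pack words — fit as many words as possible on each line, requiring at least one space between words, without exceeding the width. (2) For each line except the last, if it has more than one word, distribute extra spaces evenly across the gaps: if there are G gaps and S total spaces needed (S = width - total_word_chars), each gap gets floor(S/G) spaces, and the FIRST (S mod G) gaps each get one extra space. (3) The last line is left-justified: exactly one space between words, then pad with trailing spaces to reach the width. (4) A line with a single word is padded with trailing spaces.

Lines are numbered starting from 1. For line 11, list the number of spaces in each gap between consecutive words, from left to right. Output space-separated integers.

Line 1: ['library'] (min_width=7, slack=6)
Line 2: ['progress', 'cup'] (min_width=12, slack=1)
Line 3: ['new', 'year'] (min_width=8, slack=5)
Line 4: ['guitar', 'tower'] (min_width=12, slack=1)
Line 5: ['green', 'to'] (min_width=8, slack=5)
Line 6: ['large'] (min_width=5, slack=8)
Line 7: ['elephant'] (min_width=8, slack=5)
Line 8: ['version'] (min_width=7, slack=6)
Line 9: ['calendar'] (min_width=8, slack=5)
Line 10: ['coffee', 'stop'] (min_width=11, slack=2)
Line 11: ['from', 'large'] (min_width=10, slack=3)
Line 12: ['tired', 'fire'] (min_width=10, slack=3)

Answer: 4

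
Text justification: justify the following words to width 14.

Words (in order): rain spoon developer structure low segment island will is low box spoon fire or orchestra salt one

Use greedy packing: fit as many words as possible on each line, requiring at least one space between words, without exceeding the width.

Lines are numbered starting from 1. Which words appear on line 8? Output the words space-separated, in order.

Line 1: ['rain', 'spoon'] (min_width=10, slack=4)
Line 2: ['developer'] (min_width=9, slack=5)
Line 3: ['structure', 'low'] (min_width=13, slack=1)
Line 4: ['segment', 'island'] (min_width=14, slack=0)
Line 5: ['will', 'is', 'low'] (min_width=11, slack=3)
Line 6: ['box', 'spoon', 'fire'] (min_width=14, slack=0)
Line 7: ['or', 'orchestra'] (min_width=12, slack=2)
Line 8: ['salt', 'one'] (min_width=8, slack=6)

Answer: salt one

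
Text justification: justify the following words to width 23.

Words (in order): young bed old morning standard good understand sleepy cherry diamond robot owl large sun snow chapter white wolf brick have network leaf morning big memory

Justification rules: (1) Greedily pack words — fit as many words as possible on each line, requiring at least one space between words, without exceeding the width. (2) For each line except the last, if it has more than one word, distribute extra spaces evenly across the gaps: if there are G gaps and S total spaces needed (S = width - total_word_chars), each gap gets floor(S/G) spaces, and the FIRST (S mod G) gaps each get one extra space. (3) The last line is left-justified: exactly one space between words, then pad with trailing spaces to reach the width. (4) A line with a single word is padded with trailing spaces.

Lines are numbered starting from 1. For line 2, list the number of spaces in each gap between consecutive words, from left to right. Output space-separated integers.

Answer: 11

Derivation:
Line 1: ['young', 'bed', 'old', 'morning'] (min_width=21, slack=2)
Line 2: ['standard', 'good'] (min_width=13, slack=10)
Line 3: ['understand', 'sleepy'] (min_width=17, slack=6)
Line 4: ['cherry', 'diamond', 'robot'] (min_width=20, slack=3)
Line 5: ['owl', 'large', 'sun', 'snow'] (min_width=18, slack=5)
Line 6: ['chapter', 'white', 'wolf'] (min_width=18, slack=5)
Line 7: ['brick', 'have', 'network', 'leaf'] (min_width=23, slack=0)
Line 8: ['morning', 'big', 'memory'] (min_width=18, slack=5)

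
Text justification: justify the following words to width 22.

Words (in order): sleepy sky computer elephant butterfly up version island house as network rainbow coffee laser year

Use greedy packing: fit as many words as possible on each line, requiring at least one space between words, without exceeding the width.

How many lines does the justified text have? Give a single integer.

Line 1: ['sleepy', 'sky', 'computer'] (min_width=19, slack=3)
Line 2: ['elephant', 'butterfly', 'up'] (min_width=21, slack=1)
Line 3: ['version', 'island', 'house'] (min_width=20, slack=2)
Line 4: ['as', 'network', 'rainbow'] (min_width=18, slack=4)
Line 5: ['coffee', 'laser', 'year'] (min_width=17, slack=5)
Total lines: 5

Answer: 5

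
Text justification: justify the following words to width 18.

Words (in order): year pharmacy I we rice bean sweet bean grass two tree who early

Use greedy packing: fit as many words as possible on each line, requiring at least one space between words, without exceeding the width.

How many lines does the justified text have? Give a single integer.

Answer: 4

Derivation:
Line 1: ['year', 'pharmacy', 'I', 'we'] (min_width=18, slack=0)
Line 2: ['rice', 'bean', 'sweet'] (min_width=15, slack=3)
Line 3: ['bean', 'grass', 'two'] (min_width=14, slack=4)
Line 4: ['tree', 'who', 'early'] (min_width=14, slack=4)
Total lines: 4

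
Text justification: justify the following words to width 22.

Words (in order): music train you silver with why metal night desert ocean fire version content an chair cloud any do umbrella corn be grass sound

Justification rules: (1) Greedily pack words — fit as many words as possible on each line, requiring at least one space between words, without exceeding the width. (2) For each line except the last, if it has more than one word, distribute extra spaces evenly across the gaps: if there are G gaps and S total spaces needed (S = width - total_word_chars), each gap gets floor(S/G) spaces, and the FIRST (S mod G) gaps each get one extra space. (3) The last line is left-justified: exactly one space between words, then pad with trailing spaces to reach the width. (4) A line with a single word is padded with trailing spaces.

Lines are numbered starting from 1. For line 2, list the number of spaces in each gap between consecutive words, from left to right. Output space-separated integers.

Line 1: ['music', 'train', 'you', 'silver'] (min_width=22, slack=0)
Line 2: ['with', 'why', 'metal', 'night'] (min_width=20, slack=2)
Line 3: ['desert', 'ocean', 'fire'] (min_width=17, slack=5)
Line 4: ['version', 'content', 'an'] (min_width=18, slack=4)
Line 5: ['chair', 'cloud', 'any', 'do'] (min_width=18, slack=4)
Line 6: ['umbrella', 'corn', 'be', 'grass'] (min_width=22, slack=0)
Line 7: ['sound'] (min_width=5, slack=17)

Answer: 2 2 1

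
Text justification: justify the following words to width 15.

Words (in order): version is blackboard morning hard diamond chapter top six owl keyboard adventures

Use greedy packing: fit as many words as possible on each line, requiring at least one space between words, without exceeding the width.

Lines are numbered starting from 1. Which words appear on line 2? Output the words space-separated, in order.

Line 1: ['version', 'is'] (min_width=10, slack=5)
Line 2: ['blackboard'] (min_width=10, slack=5)
Line 3: ['morning', 'hard'] (min_width=12, slack=3)
Line 4: ['diamond', 'chapter'] (min_width=15, slack=0)
Line 5: ['top', 'six', 'owl'] (min_width=11, slack=4)
Line 6: ['keyboard'] (min_width=8, slack=7)
Line 7: ['adventures'] (min_width=10, slack=5)

Answer: blackboard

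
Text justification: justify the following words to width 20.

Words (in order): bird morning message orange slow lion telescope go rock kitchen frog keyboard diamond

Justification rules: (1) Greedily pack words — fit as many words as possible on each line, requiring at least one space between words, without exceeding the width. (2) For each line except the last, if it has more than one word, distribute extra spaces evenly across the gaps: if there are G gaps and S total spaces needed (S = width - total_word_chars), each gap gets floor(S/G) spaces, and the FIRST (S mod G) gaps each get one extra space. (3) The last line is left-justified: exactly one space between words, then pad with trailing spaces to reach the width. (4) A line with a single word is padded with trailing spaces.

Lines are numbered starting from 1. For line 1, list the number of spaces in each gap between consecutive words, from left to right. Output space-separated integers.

Line 1: ['bird', 'morning', 'message'] (min_width=20, slack=0)
Line 2: ['orange', 'slow', 'lion'] (min_width=16, slack=4)
Line 3: ['telescope', 'go', 'rock'] (min_width=17, slack=3)
Line 4: ['kitchen', 'frog'] (min_width=12, slack=8)
Line 5: ['keyboard', 'diamond'] (min_width=16, slack=4)

Answer: 1 1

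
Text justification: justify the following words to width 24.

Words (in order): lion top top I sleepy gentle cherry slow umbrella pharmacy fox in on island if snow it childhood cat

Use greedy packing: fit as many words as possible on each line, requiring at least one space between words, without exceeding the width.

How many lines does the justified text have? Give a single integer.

Answer: 5

Derivation:
Line 1: ['lion', 'top', 'top', 'I', 'sleepy'] (min_width=21, slack=3)
Line 2: ['gentle', 'cherry', 'slow'] (min_width=18, slack=6)
Line 3: ['umbrella', 'pharmacy', 'fox', 'in'] (min_width=24, slack=0)
Line 4: ['on', 'island', 'if', 'snow', 'it'] (min_width=20, slack=4)
Line 5: ['childhood', 'cat'] (min_width=13, slack=11)
Total lines: 5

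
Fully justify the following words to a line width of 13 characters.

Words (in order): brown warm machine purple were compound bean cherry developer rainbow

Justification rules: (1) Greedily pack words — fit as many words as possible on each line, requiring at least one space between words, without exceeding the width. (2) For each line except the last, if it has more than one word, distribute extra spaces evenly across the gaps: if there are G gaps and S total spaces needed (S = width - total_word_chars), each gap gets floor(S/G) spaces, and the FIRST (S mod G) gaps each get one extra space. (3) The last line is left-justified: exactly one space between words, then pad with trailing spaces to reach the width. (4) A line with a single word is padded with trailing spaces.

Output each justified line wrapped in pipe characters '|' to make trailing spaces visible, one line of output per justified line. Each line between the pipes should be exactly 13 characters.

Line 1: ['brown', 'warm'] (min_width=10, slack=3)
Line 2: ['machine'] (min_width=7, slack=6)
Line 3: ['purple', 'were'] (min_width=11, slack=2)
Line 4: ['compound', 'bean'] (min_width=13, slack=0)
Line 5: ['cherry'] (min_width=6, slack=7)
Line 6: ['developer'] (min_width=9, slack=4)
Line 7: ['rainbow'] (min_width=7, slack=6)

Answer: |brown    warm|
|machine      |
|purple   were|
|compound bean|
|cherry       |
|developer    |
|rainbow      |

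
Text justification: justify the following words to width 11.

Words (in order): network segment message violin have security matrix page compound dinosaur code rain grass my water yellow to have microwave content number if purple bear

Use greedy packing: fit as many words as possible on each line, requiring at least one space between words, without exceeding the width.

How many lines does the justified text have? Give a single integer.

Line 1: ['network'] (min_width=7, slack=4)
Line 2: ['segment'] (min_width=7, slack=4)
Line 3: ['message'] (min_width=7, slack=4)
Line 4: ['violin', 'have'] (min_width=11, slack=0)
Line 5: ['security'] (min_width=8, slack=3)
Line 6: ['matrix', 'page'] (min_width=11, slack=0)
Line 7: ['compound'] (min_width=8, slack=3)
Line 8: ['dinosaur'] (min_width=8, slack=3)
Line 9: ['code', 'rain'] (min_width=9, slack=2)
Line 10: ['grass', 'my'] (min_width=8, slack=3)
Line 11: ['water'] (min_width=5, slack=6)
Line 12: ['yellow', 'to'] (min_width=9, slack=2)
Line 13: ['have'] (min_width=4, slack=7)
Line 14: ['microwave'] (min_width=9, slack=2)
Line 15: ['content'] (min_width=7, slack=4)
Line 16: ['number', 'if'] (min_width=9, slack=2)
Line 17: ['purple', 'bear'] (min_width=11, slack=0)
Total lines: 17

Answer: 17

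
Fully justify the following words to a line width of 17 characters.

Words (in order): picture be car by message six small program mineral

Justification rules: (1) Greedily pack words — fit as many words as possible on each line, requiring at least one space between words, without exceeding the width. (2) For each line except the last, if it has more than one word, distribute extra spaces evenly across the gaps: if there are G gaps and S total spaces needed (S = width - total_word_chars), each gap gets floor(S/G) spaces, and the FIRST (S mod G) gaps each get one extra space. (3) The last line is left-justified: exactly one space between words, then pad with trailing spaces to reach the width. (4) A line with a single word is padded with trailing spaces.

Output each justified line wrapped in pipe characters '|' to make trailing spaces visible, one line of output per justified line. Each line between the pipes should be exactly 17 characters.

Answer: |picture be car by|
|message six small|
|program mineral  |

Derivation:
Line 1: ['picture', 'be', 'car', 'by'] (min_width=17, slack=0)
Line 2: ['message', 'six', 'small'] (min_width=17, slack=0)
Line 3: ['program', 'mineral'] (min_width=15, slack=2)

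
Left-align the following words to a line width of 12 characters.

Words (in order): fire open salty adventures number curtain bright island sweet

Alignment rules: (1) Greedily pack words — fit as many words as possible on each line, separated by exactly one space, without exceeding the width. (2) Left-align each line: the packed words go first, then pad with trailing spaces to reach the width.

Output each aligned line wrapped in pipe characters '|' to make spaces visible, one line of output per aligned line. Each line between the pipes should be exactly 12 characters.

Answer: |fire open   |
|salty       |
|adventures  |
|number      |
|curtain     |
|bright      |
|island sweet|

Derivation:
Line 1: ['fire', 'open'] (min_width=9, slack=3)
Line 2: ['salty'] (min_width=5, slack=7)
Line 3: ['adventures'] (min_width=10, slack=2)
Line 4: ['number'] (min_width=6, slack=6)
Line 5: ['curtain'] (min_width=7, slack=5)
Line 6: ['bright'] (min_width=6, slack=6)
Line 7: ['island', 'sweet'] (min_width=12, slack=0)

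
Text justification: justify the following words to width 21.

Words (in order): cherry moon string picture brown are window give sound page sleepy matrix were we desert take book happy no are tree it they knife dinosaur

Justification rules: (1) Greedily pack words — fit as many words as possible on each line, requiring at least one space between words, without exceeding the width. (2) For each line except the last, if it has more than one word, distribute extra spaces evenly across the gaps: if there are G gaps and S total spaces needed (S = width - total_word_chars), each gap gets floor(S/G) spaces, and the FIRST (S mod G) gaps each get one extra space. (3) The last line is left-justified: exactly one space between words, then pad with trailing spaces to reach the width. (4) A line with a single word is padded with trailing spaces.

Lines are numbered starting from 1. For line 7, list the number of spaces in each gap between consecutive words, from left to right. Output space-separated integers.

Answer: 2 2 2

Derivation:
Line 1: ['cherry', 'moon', 'string'] (min_width=18, slack=3)
Line 2: ['picture', 'brown', 'are'] (min_width=17, slack=4)
Line 3: ['window', 'give', 'sound'] (min_width=17, slack=4)
Line 4: ['page', 'sleepy', 'matrix'] (min_width=18, slack=3)
Line 5: ['were', 'we', 'desert', 'take'] (min_width=19, slack=2)
Line 6: ['book', 'happy', 'no', 'are'] (min_width=17, slack=4)
Line 7: ['tree', 'it', 'they', 'knife'] (min_width=18, slack=3)
Line 8: ['dinosaur'] (min_width=8, slack=13)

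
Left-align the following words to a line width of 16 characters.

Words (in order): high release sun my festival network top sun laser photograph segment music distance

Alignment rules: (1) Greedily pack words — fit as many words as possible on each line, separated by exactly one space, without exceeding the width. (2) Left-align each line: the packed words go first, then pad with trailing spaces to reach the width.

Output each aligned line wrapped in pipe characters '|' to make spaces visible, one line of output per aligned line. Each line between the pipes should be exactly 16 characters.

Line 1: ['high', 'release', 'sun'] (min_width=16, slack=0)
Line 2: ['my', 'festival'] (min_width=11, slack=5)
Line 3: ['network', 'top', 'sun'] (min_width=15, slack=1)
Line 4: ['laser', 'photograph'] (min_width=16, slack=0)
Line 5: ['segment', 'music'] (min_width=13, slack=3)
Line 6: ['distance'] (min_width=8, slack=8)

Answer: |high release sun|
|my festival     |
|network top sun |
|laser photograph|
|segment music   |
|distance        |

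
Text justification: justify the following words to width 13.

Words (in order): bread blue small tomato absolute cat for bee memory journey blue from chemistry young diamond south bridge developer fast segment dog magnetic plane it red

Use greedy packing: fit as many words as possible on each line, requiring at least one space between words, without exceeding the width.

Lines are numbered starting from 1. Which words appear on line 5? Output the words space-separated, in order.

Answer: memory

Derivation:
Line 1: ['bread', 'blue'] (min_width=10, slack=3)
Line 2: ['small', 'tomato'] (min_width=12, slack=1)
Line 3: ['absolute', 'cat'] (min_width=12, slack=1)
Line 4: ['for', 'bee'] (min_width=7, slack=6)
Line 5: ['memory'] (min_width=6, slack=7)
Line 6: ['journey', 'blue'] (min_width=12, slack=1)
Line 7: ['from'] (min_width=4, slack=9)
Line 8: ['chemistry'] (min_width=9, slack=4)
Line 9: ['young', 'diamond'] (min_width=13, slack=0)
Line 10: ['south', 'bridge'] (min_width=12, slack=1)
Line 11: ['developer'] (min_width=9, slack=4)
Line 12: ['fast', 'segment'] (min_width=12, slack=1)
Line 13: ['dog', 'magnetic'] (min_width=12, slack=1)
Line 14: ['plane', 'it', 'red'] (min_width=12, slack=1)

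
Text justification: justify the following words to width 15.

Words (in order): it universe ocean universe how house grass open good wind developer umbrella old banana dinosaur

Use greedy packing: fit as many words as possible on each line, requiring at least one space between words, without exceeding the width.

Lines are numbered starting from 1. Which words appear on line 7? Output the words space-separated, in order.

Answer: banana dinosaur

Derivation:
Line 1: ['it', 'universe'] (min_width=11, slack=4)
Line 2: ['ocean', 'universe'] (min_width=14, slack=1)
Line 3: ['how', 'house', 'grass'] (min_width=15, slack=0)
Line 4: ['open', 'good', 'wind'] (min_width=14, slack=1)
Line 5: ['developer'] (min_width=9, slack=6)
Line 6: ['umbrella', 'old'] (min_width=12, slack=3)
Line 7: ['banana', 'dinosaur'] (min_width=15, slack=0)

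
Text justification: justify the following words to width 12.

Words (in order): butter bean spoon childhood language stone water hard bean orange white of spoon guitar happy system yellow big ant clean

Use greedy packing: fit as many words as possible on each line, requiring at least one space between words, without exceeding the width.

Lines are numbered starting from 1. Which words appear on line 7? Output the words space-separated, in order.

Line 1: ['butter', 'bean'] (min_width=11, slack=1)
Line 2: ['spoon'] (min_width=5, slack=7)
Line 3: ['childhood'] (min_width=9, slack=3)
Line 4: ['language'] (min_width=8, slack=4)
Line 5: ['stone', 'water'] (min_width=11, slack=1)
Line 6: ['hard', 'bean'] (min_width=9, slack=3)
Line 7: ['orange', 'white'] (min_width=12, slack=0)
Line 8: ['of', 'spoon'] (min_width=8, slack=4)
Line 9: ['guitar', 'happy'] (min_width=12, slack=0)
Line 10: ['system'] (min_width=6, slack=6)
Line 11: ['yellow', 'big'] (min_width=10, slack=2)
Line 12: ['ant', 'clean'] (min_width=9, slack=3)

Answer: orange white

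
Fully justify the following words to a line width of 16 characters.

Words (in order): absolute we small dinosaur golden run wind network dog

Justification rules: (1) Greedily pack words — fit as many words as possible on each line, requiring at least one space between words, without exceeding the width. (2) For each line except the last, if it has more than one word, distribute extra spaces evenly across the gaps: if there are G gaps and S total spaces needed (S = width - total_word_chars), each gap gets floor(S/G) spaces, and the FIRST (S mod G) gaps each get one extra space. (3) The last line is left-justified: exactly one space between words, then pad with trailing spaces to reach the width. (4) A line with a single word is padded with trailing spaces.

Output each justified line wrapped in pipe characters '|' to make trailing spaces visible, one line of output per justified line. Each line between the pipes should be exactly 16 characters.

Answer: |absolute      we|
|small   dinosaur|
|golden  run wind|
|network dog     |

Derivation:
Line 1: ['absolute', 'we'] (min_width=11, slack=5)
Line 2: ['small', 'dinosaur'] (min_width=14, slack=2)
Line 3: ['golden', 'run', 'wind'] (min_width=15, slack=1)
Line 4: ['network', 'dog'] (min_width=11, slack=5)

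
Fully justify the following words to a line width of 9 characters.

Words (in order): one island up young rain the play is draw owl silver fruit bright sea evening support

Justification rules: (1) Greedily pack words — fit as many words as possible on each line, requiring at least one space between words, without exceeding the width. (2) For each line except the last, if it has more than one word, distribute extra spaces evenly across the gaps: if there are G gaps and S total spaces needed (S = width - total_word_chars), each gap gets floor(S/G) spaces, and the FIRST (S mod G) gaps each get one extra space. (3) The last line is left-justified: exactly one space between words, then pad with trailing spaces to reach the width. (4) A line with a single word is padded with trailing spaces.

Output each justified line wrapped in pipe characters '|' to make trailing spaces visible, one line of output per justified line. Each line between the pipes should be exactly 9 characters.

Line 1: ['one'] (min_width=3, slack=6)
Line 2: ['island', 'up'] (min_width=9, slack=0)
Line 3: ['young'] (min_width=5, slack=4)
Line 4: ['rain', 'the'] (min_width=8, slack=1)
Line 5: ['play', 'is'] (min_width=7, slack=2)
Line 6: ['draw', 'owl'] (min_width=8, slack=1)
Line 7: ['silver'] (min_width=6, slack=3)
Line 8: ['fruit'] (min_width=5, slack=4)
Line 9: ['bright'] (min_width=6, slack=3)
Line 10: ['sea'] (min_width=3, slack=6)
Line 11: ['evening'] (min_width=7, slack=2)
Line 12: ['support'] (min_width=7, slack=2)

Answer: |one      |
|island up|
|young    |
|rain  the|
|play   is|
|draw  owl|
|silver   |
|fruit    |
|bright   |
|sea      |
|evening  |
|support  |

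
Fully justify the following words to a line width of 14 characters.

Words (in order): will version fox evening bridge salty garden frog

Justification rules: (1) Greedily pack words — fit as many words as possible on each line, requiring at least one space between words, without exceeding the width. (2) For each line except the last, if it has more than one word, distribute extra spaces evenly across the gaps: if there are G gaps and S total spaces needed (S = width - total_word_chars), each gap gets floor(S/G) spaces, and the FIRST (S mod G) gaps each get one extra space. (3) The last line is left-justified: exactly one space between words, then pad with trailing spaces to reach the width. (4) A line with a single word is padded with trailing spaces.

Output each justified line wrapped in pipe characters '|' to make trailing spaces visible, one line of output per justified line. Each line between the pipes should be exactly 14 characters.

Line 1: ['will', 'version'] (min_width=12, slack=2)
Line 2: ['fox', 'evening'] (min_width=11, slack=3)
Line 3: ['bridge', 'salty'] (min_width=12, slack=2)
Line 4: ['garden', 'frog'] (min_width=11, slack=3)

Answer: |will   version|
|fox    evening|
|bridge   salty|
|garden frog   |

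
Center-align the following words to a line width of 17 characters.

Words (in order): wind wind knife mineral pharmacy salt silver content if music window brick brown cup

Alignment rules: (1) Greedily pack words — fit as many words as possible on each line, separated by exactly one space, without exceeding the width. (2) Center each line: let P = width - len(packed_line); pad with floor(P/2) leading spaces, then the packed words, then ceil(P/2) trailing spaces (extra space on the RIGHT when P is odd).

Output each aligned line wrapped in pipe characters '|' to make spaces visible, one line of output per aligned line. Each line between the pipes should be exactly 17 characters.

Answer: | wind wind knife |
|mineral pharmacy |
|   salt silver   |
|content if music |
|  window brick   |
|    brown cup    |

Derivation:
Line 1: ['wind', 'wind', 'knife'] (min_width=15, slack=2)
Line 2: ['mineral', 'pharmacy'] (min_width=16, slack=1)
Line 3: ['salt', 'silver'] (min_width=11, slack=6)
Line 4: ['content', 'if', 'music'] (min_width=16, slack=1)
Line 5: ['window', 'brick'] (min_width=12, slack=5)
Line 6: ['brown', 'cup'] (min_width=9, slack=8)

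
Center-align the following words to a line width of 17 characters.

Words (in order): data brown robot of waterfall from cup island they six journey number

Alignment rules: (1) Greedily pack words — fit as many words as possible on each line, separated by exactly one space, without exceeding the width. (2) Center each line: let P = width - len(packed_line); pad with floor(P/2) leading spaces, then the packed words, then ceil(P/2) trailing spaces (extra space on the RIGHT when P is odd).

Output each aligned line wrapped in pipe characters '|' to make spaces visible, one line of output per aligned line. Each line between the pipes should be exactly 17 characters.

Answer: |data brown robot |
|of waterfall from|
| cup island they |
|   six journey   |
|     number      |

Derivation:
Line 1: ['data', 'brown', 'robot'] (min_width=16, slack=1)
Line 2: ['of', 'waterfall', 'from'] (min_width=17, slack=0)
Line 3: ['cup', 'island', 'they'] (min_width=15, slack=2)
Line 4: ['six', 'journey'] (min_width=11, slack=6)
Line 5: ['number'] (min_width=6, slack=11)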